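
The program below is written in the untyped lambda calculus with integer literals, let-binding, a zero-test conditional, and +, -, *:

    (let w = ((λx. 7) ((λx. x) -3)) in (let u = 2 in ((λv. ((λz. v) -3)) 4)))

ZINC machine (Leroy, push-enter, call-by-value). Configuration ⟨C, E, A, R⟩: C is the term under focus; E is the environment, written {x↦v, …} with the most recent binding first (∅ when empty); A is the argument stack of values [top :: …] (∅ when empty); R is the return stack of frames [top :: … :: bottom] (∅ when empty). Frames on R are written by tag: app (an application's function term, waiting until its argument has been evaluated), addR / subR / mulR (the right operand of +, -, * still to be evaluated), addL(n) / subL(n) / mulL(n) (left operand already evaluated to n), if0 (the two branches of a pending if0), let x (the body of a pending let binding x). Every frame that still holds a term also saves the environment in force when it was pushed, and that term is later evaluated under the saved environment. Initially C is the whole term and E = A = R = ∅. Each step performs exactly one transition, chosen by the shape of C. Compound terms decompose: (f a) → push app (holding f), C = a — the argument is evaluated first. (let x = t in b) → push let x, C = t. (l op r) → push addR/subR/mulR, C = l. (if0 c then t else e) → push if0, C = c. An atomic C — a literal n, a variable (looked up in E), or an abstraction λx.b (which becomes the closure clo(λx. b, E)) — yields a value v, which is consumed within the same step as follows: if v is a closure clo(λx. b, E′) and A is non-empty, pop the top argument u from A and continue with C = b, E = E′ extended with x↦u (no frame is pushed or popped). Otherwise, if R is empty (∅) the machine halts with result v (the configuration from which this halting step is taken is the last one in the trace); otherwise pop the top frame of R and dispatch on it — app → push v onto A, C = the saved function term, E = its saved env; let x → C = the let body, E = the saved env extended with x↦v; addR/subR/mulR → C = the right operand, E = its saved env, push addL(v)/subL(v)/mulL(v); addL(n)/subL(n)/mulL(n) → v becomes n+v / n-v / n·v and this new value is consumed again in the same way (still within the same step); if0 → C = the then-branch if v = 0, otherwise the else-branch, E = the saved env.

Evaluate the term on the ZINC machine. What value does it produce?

[0] [C=(let w = ((λx. 7) ((λx. x) -3)) in (let u = 2 in ((λv. ((λz. v) -3)) 4))) | E=∅ | A=∅ | R=∅]
[1] [C=((λx. 7) ((λx. x) -3)) | E=∅ | A=∅ | R=[let w]]
[2] [C=((λx. x) -3) | E=∅ | A=∅ | R=[app :: let w]]
[3] [C=-3 | E=∅ | A=∅ | R=[app :: app :: let w]]
[4] [C=(λx. x) | E=∅ | A=[-3] | R=[app :: let w]]
[5] [C=x | E={x↦-3} | A=∅ | R=[app :: let w]]
[6] [C=(λx. 7) | E=∅ | A=[-3] | R=[let w]]
[7] [C=7 | E={x↦-3} | A=∅ | R=[let w]]
[8] [C=(let u = 2 in ((λv. ((λz. v) -3)) 4)) | E={w↦7} | A=∅ | R=∅]
[9] [C=2 | E={w↦7} | A=∅ | R=[let u]]
[10] [C=((λv. ((λz. v) -3)) 4) | E={u↦2, w↦7} | A=∅ | R=∅]
[11] [C=4 | E={u↦2, w↦7} | A=∅ | R=[app]]
[12] [C=(λv. ((λz. v) -3)) | E={u↦2, w↦7} | A=[4] | R=∅]
[13] [C=((λz. v) -3) | E={v↦4, u↦2, w↦7} | A=∅ | R=∅]
[14] [C=-3 | E={v↦4, u↦2, w↦7} | A=∅ | R=[app]]
[15] [C=(λz. v) | E={v↦4, u↦2, w↦7} | A=[-3] | R=∅]
[16] [C=v | E={z↦-3, v↦4, u↦2, w↦7} | A=∅ | R=∅]
→ final value 4

Answer: 4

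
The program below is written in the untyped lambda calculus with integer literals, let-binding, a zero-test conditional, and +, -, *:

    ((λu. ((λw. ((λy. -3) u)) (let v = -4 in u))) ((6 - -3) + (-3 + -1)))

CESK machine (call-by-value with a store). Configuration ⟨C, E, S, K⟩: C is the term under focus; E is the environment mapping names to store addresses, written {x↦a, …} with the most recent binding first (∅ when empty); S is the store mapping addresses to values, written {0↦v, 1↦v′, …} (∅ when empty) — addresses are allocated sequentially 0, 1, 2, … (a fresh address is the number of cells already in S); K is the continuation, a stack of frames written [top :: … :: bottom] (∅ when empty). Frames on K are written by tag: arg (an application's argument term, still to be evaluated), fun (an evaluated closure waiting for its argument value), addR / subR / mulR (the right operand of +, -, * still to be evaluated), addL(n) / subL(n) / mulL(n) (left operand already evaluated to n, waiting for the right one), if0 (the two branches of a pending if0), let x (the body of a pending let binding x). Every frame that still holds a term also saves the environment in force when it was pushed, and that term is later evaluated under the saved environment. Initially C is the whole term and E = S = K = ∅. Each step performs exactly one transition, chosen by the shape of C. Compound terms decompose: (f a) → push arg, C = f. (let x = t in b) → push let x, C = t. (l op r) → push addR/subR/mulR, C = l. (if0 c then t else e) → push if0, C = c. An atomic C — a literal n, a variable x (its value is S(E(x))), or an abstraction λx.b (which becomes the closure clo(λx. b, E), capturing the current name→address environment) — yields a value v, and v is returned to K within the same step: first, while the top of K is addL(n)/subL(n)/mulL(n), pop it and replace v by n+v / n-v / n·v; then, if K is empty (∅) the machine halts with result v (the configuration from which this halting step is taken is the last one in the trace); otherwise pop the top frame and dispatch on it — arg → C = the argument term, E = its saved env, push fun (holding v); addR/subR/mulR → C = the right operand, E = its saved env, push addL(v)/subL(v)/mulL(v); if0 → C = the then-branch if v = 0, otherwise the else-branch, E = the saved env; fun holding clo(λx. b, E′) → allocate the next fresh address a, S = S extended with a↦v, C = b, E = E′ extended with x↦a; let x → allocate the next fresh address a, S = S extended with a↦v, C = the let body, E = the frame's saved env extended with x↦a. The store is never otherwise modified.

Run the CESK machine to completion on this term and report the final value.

0. <C=((λu. ((λw. ((λy. -3) u)) (let v = -4 in u))) ((6 - -3) + (-3 + -1))), E=∅, S=∅, K=∅>
1. <C=(λu. ((λw. ((λy. -3) u)) (let v = -4 in u))), E=∅, S=∅, K=[arg]>
2. <C=((6 - -3) + (-3 + -1)), E=∅, S=∅, K=[fun]>
3. <C=(6 - -3), E=∅, S=∅, K=[addR :: fun]>
4. <C=6, E=∅, S=∅, K=[subR :: addR :: fun]>
5. <C=-3, E=∅, S=∅, K=[subL(6) :: addR :: fun]>
6. <C=(-3 + -1), E=∅, S=∅, K=[addL(9) :: fun]>
7. <C=-3, E=∅, S=∅, K=[addR :: addL(9) :: fun]>
8. <C=-1, E=∅, S=∅, K=[addL(-3) :: addL(9) :: fun]>
9. <C=((λw. ((λy. -3) u)) (let v = -4 in u)), E={u↦0}, S={0↦5}, K=∅>
10. <C=(λw. ((λy. -3) u)), E={u↦0}, S={0↦5}, K=[arg]>
11. <C=(let v = -4 in u), E={u↦0}, S={0↦5}, K=[fun]>
12. <C=-4, E={u↦0}, S={0↦5}, K=[let v :: fun]>
13. <C=u, E={v↦1, u↦0}, S={0↦5, 1↦-4}, K=[fun]>
14. <C=((λy. -3) u), E={w↦2, u↦0}, S={0↦5, 1↦-4, 2↦5}, K=∅>
15. <C=(λy. -3), E={w↦2, u↦0}, S={0↦5, 1↦-4, 2↦5}, K=[arg]>
16. <C=u, E={w↦2, u↦0}, S={0↦5, 1↦-4, 2↦5}, K=[fun]>
17. <C=-3, E={y↦3, w↦2, u↦0}, S={0↦5, 1↦-4, 2↦5, 3↦5}, K=∅>
→ final value -3

Answer: -3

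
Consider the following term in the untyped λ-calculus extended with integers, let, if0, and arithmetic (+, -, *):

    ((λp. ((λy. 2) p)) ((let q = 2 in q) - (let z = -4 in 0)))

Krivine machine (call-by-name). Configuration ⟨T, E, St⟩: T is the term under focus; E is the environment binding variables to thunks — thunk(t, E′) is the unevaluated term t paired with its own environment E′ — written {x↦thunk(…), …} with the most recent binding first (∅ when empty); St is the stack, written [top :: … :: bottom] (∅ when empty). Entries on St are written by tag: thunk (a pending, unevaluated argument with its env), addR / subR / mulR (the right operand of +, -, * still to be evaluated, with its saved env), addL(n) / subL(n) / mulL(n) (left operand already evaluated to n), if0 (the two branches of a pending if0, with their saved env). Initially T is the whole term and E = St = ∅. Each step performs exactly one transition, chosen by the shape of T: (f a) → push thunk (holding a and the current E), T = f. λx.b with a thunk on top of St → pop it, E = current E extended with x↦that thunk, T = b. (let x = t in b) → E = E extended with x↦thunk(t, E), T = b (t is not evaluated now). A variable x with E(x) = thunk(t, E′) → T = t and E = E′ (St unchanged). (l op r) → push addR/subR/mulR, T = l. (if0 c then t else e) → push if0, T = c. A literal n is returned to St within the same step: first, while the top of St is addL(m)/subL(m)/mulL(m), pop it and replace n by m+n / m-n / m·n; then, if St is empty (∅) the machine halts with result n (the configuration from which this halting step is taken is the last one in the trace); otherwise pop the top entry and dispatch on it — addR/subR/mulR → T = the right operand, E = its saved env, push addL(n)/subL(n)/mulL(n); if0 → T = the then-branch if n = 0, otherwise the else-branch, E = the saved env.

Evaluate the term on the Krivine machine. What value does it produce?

[0] <T=((λp. ((λy. 2) p)) ((let q = 2 in q) - (let z = -4 in 0))), E=∅, St=∅>
[1] <T=(λp. ((λy. 2) p)), E=∅, St=[thunk]>
[2] <T=((λy. 2) p), E={p↦thunk(((let q = 2 in q) - (let z = -4 in 0)), ∅)}, St=∅>
[3] <T=(λy. 2), E={p↦thunk(((let q = 2 in q) - (let z = -4 in 0)), ∅)}, St=[thunk]>
[4] <T=2, E={y↦thunk(p, {p↦thunk(((let q = 2 in q) - (let z = -4 in 0)), ∅)}), p↦thunk(((let q = 2 in q) - (let z = -4 in 0)), ∅)}, St=∅>
→ final value 2

Answer: 2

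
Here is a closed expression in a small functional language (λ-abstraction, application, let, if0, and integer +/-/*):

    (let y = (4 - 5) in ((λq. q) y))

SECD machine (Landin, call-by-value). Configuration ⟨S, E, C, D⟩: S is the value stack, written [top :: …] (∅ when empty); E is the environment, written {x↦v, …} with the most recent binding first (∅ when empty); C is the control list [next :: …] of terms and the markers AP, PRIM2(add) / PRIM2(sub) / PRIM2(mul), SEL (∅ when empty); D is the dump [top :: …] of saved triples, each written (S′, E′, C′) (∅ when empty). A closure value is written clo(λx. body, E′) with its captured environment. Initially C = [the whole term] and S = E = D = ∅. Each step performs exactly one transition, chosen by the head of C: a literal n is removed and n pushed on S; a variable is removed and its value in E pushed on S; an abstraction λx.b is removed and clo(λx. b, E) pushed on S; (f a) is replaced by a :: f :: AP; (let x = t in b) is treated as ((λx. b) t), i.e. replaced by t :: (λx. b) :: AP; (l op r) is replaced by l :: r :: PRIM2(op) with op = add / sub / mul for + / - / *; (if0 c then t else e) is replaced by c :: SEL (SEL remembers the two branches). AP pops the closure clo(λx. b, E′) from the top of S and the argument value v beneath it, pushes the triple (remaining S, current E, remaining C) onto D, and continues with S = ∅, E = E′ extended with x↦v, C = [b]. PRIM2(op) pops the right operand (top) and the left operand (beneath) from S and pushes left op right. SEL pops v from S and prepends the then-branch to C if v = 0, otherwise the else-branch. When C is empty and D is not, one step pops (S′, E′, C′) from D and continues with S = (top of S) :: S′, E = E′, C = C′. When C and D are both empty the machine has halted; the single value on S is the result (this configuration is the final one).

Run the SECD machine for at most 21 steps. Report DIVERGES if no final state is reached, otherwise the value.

t=0: [S=∅ | E=∅ | C=[(let y = (4 - 5) in ((λq. q) y))] | D=∅]
t=1: [S=∅ | E=∅ | C=[(4 - 5) :: (λy. ((λq. q) y)) :: AP] | D=∅]
t=2: [S=∅ | E=∅ | C=[4 :: 5 :: PRIM2(sub) :: (λy. ((λq. q) y)) :: AP] | D=∅]
t=3: [S=[4] | E=∅ | C=[5 :: PRIM2(sub) :: (λy. ((λq. q) y)) :: AP] | D=∅]
t=4: [S=[5 :: 4] | E=∅ | C=[PRIM2(sub) :: (λy. ((λq. q) y)) :: AP] | D=∅]
t=5: [S=[-1] | E=∅ | C=[(λy. ((λq. q) y)) :: AP] | D=∅]
t=6: [S=[clo(λy. ((λq. q) y), ∅) :: -1] | E=∅ | C=[AP] | D=∅]
t=7: [S=∅ | E={y↦-1} | C=[((λq. q) y)] | D=[(∅, ∅, ∅)]]
t=8: [S=∅ | E={y↦-1} | C=[y :: (λq. q) :: AP] | D=[(∅, ∅, ∅)]]
t=9: [S=[-1] | E={y↦-1} | C=[(λq. q) :: AP] | D=[(∅, ∅, ∅)]]
t=10: [S=[clo(λq. q, {y↦-1}) :: -1] | E={y↦-1} | C=[AP] | D=[(∅, ∅, ∅)]]
t=11: [S=∅ | E={q↦-1, y↦-1} | C=[q] | D=[(∅, {y↦-1}, ∅) :: (∅, ∅, ∅)]]
t=12: [S=[-1] | E={q↦-1, y↦-1} | C=∅ | D=[(∅, {y↦-1}, ∅) :: (∅, ∅, ∅)]]
t=13: [S=[-1] | E={y↦-1} | C=∅ | D=[(∅, ∅, ∅)]]
t=14: [S=[-1] | E=∅ | C=∅ | D=∅]
→ final value -1

Answer: -1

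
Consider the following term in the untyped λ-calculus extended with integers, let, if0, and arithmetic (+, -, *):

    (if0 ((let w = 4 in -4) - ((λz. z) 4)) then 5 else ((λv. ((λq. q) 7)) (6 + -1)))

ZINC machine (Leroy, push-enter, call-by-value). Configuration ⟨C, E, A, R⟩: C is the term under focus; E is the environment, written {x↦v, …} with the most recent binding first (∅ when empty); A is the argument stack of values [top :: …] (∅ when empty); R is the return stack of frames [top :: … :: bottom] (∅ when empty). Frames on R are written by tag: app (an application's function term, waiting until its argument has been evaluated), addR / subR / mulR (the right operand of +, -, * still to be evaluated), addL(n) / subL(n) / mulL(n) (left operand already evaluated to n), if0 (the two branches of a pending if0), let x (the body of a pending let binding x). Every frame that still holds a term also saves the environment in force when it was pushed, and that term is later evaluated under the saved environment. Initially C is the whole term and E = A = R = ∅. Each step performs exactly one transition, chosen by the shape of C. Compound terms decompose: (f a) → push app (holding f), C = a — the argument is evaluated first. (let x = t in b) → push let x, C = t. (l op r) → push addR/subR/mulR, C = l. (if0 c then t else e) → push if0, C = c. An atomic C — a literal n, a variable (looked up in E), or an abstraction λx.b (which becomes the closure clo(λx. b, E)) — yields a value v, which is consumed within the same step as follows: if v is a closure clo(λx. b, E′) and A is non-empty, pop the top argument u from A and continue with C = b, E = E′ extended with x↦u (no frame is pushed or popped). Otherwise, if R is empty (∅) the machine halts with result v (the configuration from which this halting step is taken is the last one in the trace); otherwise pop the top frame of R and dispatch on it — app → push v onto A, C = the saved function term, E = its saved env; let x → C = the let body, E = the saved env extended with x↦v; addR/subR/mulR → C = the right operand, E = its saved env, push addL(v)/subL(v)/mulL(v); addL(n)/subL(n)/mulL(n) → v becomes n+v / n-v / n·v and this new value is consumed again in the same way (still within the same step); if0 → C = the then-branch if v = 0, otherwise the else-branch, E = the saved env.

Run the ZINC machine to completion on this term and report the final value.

Answer: 7

Derivation:
[0] [C=(if0 ((let w = 4 in -4) - ((λz. z) 4)) then 5 else ((λv. ((λq. q) 7)) (6 + -1))) | E=∅ | A=∅ | R=∅]
[1] [C=((let w = 4 in -4) - ((λz. z) 4)) | E=∅ | A=∅ | R=[if0]]
[2] [C=(let w = 4 in -4) | E=∅ | A=∅ | R=[subR :: if0]]
[3] [C=4 | E=∅ | A=∅ | R=[let w :: subR :: if0]]
[4] [C=-4 | E={w↦4} | A=∅ | R=[subR :: if0]]
[5] [C=((λz. z) 4) | E=∅ | A=∅ | R=[subL(-4) :: if0]]
[6] [C=4 | E=∅ | A=∅ | R=[app :: subL(-4) :: if0]]
[7] [C=(λz. z) | E=∅ | A=[4] | R=[subL(-4) :: if0]]
[8] [C=z | E={z↦4} | A=∅ | R=[subL(-4) :: if0]]
[9] [C=((λv. ((λq. q) 7)) (6 + -1)) | E=∅ | A=∅ | R=∅]
[10] [C=(6 + -1) | E=∅ | A=∅ | R=[app]]
[11] [C=6 | E=∅ | A=∅ | R=[addR :: app]]
[12] [C=-1 | E=∅ | A=∅ | R=[addL(6) :: app]]
[13] [C=(λv. ((λq. q) 7)) | E=∅ | A=[5] | R=∅]
[14] [C=((λq. q) 7) | E={v↦5} | A=∅ | R=∅]
[15] [C=7 | E={v↦5} | A=∅ | R=[app]]
[16] [C=(λq. q) | E={v↦5} | A=[7] | R=∅]
[17] [C=q | E={q↦7, v↦5} | A=∅ | R=∅]
→ final value 7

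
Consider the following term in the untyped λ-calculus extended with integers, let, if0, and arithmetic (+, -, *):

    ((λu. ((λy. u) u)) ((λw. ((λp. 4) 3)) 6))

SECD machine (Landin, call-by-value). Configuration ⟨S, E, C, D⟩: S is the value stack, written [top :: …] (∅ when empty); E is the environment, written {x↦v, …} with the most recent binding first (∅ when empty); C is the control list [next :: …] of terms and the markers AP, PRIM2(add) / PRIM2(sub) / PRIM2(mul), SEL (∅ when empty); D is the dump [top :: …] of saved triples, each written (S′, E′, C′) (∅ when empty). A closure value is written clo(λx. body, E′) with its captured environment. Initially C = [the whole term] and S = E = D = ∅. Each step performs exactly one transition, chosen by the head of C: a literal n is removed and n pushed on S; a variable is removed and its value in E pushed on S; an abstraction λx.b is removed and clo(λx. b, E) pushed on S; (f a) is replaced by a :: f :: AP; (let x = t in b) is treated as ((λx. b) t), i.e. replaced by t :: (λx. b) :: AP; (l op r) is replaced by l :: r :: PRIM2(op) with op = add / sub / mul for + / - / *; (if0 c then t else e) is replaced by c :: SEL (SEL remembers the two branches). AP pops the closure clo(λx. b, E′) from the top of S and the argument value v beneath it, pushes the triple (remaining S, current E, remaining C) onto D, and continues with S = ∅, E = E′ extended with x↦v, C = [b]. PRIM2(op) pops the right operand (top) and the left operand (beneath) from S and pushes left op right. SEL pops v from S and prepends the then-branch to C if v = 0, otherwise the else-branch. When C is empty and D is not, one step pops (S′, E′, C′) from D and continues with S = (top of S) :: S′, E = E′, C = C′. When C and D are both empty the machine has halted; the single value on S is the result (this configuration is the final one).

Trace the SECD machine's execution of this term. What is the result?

step 0: <S=∅, E=∅, C=[((λu. ((λy. u) u)) ((λw. ((λp. 4) 3)) 6))], D=∅>
step 1: <S=∅, E=∅, C=[((λw. ((λp. 4) 3)) 6) :: (λu. ((λy. u) u)) :: AP], D=∅>
step 2: <S=∅, E=∅, C=[6 :: (λw. ((λp. 4) 3)) :: AP :: (λu. ((λy. u) u)) :: AP], D=∅>
step 3: <S=[6], E=∅, C=[(λw. ((λp. 4) 3)) :: AP :: (λu. ((λy. u) u)) :: AP], D=∅>
step 4: <S=[clo(λw. ((λp. 4) 3), ∅) :: 6], E=∅, C=[AP :: (λu. ((λy. u) u)) :: AP], D=∅>
step 5: <S=∅, E={w↦6}, C=[((λp. 4) 3)], D=[(∅, ∅, [(λu. ((λy. u) u)) :: AP])]>
step 6: <S=∅, E={w↦6}, C=[3 :: (λp. 4) :: AP], D=[(∅, ∅, [(λu. ((λy. u) u)) :: AP])]>
step 7: <S=[3], E={w↦6}, C=[(λp. 4) :: AP], D=[(∅, ∅, [(λu. ((λy. u) u)) :: AP])]>
step 8: <S=[clo(λp. 4, {w↦6}) :: 3], E={w↦6}, C=[AP], D=[(∅, ∅, [(λu. ((λy. u) u)) :: AP])]>
step 9: <S=∅, E={p↦3, w↦6}, C=[4], D=[(∅, {w↦6}, ∅) :: (∅, ∅, [(λu. ((λy. u) u)) :: AP])]>
step 10: <S=[4], E={p↦3, w↦6}, C=∅, D=[(∅, {w↦6}, ∅) :: (∅, ∅, [(λu. ((λy. u) u)) :: AP])]>
step 11: <S=[4], E={w↦6}, C=∅, D=[(∅, ∅, [(λu. ((λy. u) u)) :: AP])]>
step 12: <S=[4], E=∅, C=[(λu. ((λy. u) u)) :: AP], D=∅>
step 13: <S=[clo(λu. ((λy. u) u), ∅) :: 4], E=∅, C=[AP], D=∅>
step 14: <S=∅, E={u↦4}, C=[((λy. u) u)], D=[(∅, ∅, ∅)]>
step 15: <S=∅, E={u↦4}, C=[u :: (λy. u) :: AP], D=[(∅, ∅, ∅)]>
step 16: <S=[4], E={u↦4}, C=[(λy. u) :: AP], D=[(∅, ∅, ∅)]>
step 17: <S=[clo(λy. u, {u↦4}) :: 4], E={u↦4}, C=[AP], D=[(∅, ∅, ∅)]>
step 18: <S=∅, E={y↦4, u↦4}, C=[u], D=[(∅, {u↦4}, ∅) :: (∅, ∅, ∅)]>
step 19: <S=[4], E={y↦4, u↦4}, C=∅, D=[(∅, {u↦4}, ∅) :: (∅, ∅, ∅)]>
step 20: <S=[4], E={u↦4}, C=∅, D=[(∅, ∅, ∅)]>
step 21: <S=[4], E=∅, C=∅, D=∅>
→ final value 4

Answer: 4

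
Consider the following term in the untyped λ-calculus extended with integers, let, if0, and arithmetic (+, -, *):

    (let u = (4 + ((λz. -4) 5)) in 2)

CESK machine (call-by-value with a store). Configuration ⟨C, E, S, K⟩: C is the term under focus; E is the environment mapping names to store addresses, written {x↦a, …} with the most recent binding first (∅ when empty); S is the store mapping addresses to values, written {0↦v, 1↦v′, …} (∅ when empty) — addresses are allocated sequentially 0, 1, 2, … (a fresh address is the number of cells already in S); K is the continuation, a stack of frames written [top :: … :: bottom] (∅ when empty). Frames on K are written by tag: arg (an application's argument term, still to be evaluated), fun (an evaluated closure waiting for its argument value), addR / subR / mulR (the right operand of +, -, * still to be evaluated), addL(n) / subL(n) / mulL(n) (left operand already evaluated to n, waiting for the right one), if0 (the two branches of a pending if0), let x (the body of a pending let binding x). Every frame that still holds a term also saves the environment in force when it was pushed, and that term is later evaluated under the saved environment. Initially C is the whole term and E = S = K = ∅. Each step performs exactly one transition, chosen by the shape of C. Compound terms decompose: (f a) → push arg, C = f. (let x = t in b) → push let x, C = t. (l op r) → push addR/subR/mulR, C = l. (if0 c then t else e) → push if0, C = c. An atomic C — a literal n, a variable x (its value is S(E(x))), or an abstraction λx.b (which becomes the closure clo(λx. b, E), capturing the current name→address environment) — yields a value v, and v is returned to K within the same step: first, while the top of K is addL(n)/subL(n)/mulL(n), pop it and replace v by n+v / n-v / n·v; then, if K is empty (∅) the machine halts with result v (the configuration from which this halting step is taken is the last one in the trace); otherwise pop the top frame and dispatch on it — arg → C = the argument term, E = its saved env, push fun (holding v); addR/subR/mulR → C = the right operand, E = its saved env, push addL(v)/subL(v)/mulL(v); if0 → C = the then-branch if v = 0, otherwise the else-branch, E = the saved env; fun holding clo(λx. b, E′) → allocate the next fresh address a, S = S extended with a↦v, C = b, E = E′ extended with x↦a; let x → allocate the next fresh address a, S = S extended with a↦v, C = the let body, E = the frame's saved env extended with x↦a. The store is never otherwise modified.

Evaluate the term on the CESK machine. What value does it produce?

[0] ⟨C=(let u = (4 + ((λz. -4) 5)) in 2); E=∅; S=∅; K=∅⟩
[1] ⟨C=(4 + ((λz. -4) 5)); E=∅; S=∅; K=[let u]⟩
[2] ⟨C=4; E=∅; S=∅; K=[addR :: let u]⟩
[3] ⟨C=((λz. -4) 5); E=∅; S=∅; K=[addL(4) :: let u]⟩
[4] ⟨C=(λz. -4); E=∅; S=∅; K=[arg :: addL(4) :: let u]⟩
[5] ⟨C=5; E=∅; S=∅; K=[fun :: addL(4) :: let u]⟩
[6] ⟨C=-4; E={z↦0}; S={0↦5}; K=[addL(4) :: let u]⟩
[7] ⟨C=2; E={u↦1}; S={0↦5, 1↦0}; K=∅⟩
→ final value 2

Answer: 2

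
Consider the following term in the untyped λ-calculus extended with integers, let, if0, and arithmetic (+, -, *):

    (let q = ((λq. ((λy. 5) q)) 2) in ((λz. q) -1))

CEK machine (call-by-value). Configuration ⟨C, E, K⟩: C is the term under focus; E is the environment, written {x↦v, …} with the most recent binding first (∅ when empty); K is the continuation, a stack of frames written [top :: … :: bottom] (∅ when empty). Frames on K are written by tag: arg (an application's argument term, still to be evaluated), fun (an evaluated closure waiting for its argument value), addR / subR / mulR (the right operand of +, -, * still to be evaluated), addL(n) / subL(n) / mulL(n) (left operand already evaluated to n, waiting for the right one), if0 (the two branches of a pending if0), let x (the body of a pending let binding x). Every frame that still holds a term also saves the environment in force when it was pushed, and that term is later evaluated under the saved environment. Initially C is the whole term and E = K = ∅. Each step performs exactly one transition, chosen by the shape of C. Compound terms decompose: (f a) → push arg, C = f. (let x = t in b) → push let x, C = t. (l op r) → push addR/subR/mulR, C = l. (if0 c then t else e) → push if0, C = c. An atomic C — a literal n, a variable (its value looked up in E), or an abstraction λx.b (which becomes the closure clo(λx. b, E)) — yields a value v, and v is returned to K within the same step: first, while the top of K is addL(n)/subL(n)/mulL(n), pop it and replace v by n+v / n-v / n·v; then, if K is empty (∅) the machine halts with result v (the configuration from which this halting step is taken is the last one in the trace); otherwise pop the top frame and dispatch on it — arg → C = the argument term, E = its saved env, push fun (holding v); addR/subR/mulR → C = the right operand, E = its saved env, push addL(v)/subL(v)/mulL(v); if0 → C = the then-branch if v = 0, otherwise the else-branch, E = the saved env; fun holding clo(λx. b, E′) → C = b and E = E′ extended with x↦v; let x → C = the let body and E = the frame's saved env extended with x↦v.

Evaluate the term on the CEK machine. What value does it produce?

0. [C=(let q = ((λq. ((λy. 5) q)) 2) in ((λz. q) -1)) | E=∅ | K=∅]
1. [C=((λq. ((λy. 5) q)) 2) | E=∅ | K=[let q]]
2. [C=(λq. ((λy. 5) q)) | E=∅ | K=[arg :: let q]]
3. [C=2 | E=∅ | K=[fun :: let q]]
4. [C=((λy. 5) q) | E={q↦2} | K=[let q]]
5. [C=(λy. 5) | E={q↦2} | K=[arg :: let q]]
6. [C=q | E={q↦2} | K=[fun :: let q]]
7. [C=5 | E={y↦2, q↦2} | K=[let q]]
8. [C=((λz. q) -1) | E={q↦5} | K=∅]
9. [C=(λz. q) | E={q↦5} | K=[arg]]
10. [C=-1 | E={q↦5} | K=[fun]]
11. [C=q | E={z↦-1, q↦5} | K=∅]
→ final value 5

Answer: 5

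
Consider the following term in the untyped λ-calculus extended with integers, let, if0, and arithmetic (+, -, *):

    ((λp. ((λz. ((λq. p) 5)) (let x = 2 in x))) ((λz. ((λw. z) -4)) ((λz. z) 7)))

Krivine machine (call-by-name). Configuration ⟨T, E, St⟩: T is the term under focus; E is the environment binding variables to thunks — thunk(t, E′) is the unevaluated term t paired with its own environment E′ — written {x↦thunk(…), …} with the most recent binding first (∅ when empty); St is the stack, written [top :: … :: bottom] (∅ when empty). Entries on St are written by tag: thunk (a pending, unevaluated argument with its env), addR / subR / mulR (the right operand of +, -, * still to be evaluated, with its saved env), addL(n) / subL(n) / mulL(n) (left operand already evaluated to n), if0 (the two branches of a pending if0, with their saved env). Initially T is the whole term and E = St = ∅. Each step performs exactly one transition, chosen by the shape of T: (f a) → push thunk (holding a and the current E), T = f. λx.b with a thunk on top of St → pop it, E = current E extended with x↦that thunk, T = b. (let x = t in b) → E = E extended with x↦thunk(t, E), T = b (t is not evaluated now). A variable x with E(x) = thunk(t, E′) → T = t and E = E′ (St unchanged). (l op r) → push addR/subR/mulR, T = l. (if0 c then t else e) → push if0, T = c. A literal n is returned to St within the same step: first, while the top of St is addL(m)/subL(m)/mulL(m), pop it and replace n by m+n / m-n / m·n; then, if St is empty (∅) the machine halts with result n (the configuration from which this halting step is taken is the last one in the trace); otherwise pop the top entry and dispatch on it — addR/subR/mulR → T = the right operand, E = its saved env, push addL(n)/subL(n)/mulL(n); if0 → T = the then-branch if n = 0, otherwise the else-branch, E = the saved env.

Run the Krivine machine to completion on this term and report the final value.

Answer: 7

Derivation:
step 0: <T=((λp. ((λz. ((λq. p) 5)) (let x = 2 in x))) ((λz. ((λw. z) -4)) ((λz. z) 7))), E=∅, St=∅>
step 1: <T=(λp. ((λz. ((λq. p) 5)) (let x = 2 in x))), E=∅, St=[thunk]>
step 2: <T=((λz. ((λq. p) 5)) (let x = 2 in x)), E={p↦thunk(((λz. ((λw. z) -4)) ((λz. z) 7)), ∅)}, St=∅>
step 3: <T=(λz. ((λq. p) 5)), E={p↦thunk(((λz. ((λw. z) -4)) ((λz. z) 7)), ∅)}, St=[thunk]>
step 4: <T=((λq. p) 5), E={z↦thunk((let x = 2 in x), {p↦thunk(((λz. ((λw. z) -4)) ((λz. z) 7)), ∅)}), p↦thunk(((λz. ((λw. z) -4)) ((λz. z) 7)), ∅)}, St=∅>
step 5: <T=(λq. p), E={z↦thunk((let x = 2 in x), {p↦thunk(((λz. ((λw. z) -4)) ((λz. z) 7)), ∅)}), p↦thunk(((λz. ((λw. z) -4)) ((λz. z) 7)), ∅)}, St=[thunk]>
step 6: <T=p, E={q↦thunk(5, {z↦thunk((let x = 2 in x), {p↦thunk(((λz. ((λw. z) -4)) ((λz. z) 7)), ∅)}), p↦thunk(((λz. ((λw. z) -4)) ((λz. z) 7)), ∅)}), z↦thunk((let x = 2 in x), {p↦thunk(((λz. ((λw. z) -4)) ((λz. z) 7)), ∅)}), p↦thunk(((λz. ((λw. z) -4)) ((λz. z) 7)), ∅)}, St=∅>
step 7: <T=((λz. ((λw. z) -4)) ((λz. z) 7)), E=∅, St=∅>
step 8: <T=(λz. ((λw. z) -4)), E=∅, St=[thunk]>
step 9: <T=((λw. z) -4), E={z↦thunk(((λz. z) 7), ∅)}, St=∅>
step 10: <T=(λw. z), E={z↦thunk(((λz. z) 7), ∅)}, St=[thunk]>
step 11: <T=z, E={w↦thunk(-4, {z↦thunk(((λz. z) 7), ∅)}), z↦thunk(((λz. z) 7), ∅)}, St=∅>
step 12: <T=((λz. z) 7), E=∅, St=∅>
step 13: <T=(λz. z), E=∅, St=[thunk]>
step 14: <T=z, E={z↦thunk(7, ∅)}, St=∅>
step 15: <T=7, E=∅, St=∅>
→ final value 7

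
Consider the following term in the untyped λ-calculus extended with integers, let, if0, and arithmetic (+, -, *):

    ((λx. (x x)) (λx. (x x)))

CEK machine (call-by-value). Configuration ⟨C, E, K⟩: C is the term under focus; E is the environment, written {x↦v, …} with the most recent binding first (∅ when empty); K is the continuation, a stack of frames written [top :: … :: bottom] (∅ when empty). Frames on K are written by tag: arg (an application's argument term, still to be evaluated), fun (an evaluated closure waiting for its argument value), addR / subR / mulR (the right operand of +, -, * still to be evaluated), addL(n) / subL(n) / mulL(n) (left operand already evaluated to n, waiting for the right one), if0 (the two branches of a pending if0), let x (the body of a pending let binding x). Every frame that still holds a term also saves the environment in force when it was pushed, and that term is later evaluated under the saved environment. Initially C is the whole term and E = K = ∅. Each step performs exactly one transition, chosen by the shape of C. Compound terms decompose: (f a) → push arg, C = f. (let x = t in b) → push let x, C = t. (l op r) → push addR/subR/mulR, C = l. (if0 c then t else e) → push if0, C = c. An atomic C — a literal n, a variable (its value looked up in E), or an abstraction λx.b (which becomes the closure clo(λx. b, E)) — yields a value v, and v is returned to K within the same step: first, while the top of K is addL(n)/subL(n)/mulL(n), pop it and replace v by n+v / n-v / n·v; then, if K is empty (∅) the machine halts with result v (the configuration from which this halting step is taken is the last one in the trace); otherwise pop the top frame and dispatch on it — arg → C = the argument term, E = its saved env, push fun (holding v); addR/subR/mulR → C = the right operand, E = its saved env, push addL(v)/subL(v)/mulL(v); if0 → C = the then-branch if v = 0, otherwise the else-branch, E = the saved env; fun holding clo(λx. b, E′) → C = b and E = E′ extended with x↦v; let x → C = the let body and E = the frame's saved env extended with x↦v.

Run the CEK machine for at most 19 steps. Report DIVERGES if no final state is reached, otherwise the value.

Answer: DIVERGES (no final state within 19 steps)

Derivation:
[0] ⟨C=((λx. (x x)) (λx. (x x))); E=∅; K=∅⟩
[1] ⟨C=(λx. (x x)); E=∅; K=[arg]⟩
[2] ⟨C=(λx. (x x)); E=∅; K=[fun]⟩
[3] ⟨C=(x x); E={x↦clo(λx. (x x), ∅)}; K=∅⟩
[4] ⟨C=x; E={x↦clo(λx. (x x), ∅)}; K=[arg]⟩
[5] ⟨C=x; E={x↦clo(λx. (x x), ∅)}; K=[fun]⟩
… configuration repeats with period 3 (steps 3–5 recur indefinitely) …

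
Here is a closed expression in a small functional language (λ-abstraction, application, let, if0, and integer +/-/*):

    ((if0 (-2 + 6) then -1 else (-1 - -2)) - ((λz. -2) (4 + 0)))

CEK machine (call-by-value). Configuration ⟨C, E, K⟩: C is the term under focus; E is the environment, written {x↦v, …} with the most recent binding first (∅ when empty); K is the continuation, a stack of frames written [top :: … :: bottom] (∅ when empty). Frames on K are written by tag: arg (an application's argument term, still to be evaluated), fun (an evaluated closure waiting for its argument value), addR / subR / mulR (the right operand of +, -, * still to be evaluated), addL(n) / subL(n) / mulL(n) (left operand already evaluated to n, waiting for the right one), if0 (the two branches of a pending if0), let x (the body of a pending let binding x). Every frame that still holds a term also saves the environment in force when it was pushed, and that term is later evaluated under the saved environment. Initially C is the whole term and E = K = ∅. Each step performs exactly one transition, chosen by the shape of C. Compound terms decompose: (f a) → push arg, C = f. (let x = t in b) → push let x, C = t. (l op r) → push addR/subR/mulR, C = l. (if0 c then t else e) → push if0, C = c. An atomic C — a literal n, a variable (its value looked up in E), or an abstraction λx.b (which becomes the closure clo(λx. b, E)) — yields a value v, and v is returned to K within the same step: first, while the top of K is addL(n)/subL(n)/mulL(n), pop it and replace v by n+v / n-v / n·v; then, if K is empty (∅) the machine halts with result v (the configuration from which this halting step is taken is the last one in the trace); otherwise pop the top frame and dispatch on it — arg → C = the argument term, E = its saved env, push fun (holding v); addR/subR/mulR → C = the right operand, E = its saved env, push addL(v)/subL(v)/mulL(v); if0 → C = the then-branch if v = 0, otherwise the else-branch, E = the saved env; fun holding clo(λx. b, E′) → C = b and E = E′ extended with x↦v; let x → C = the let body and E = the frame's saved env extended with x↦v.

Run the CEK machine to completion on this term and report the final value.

0. <C=((if0 (-2 + 6) then -1 else (-1 - -2)) - ((λz. -2) (4 + 0))), E=∅, K=∅>
1. <C=(if0 (-2 + 6) then -1 else (-1 - -2)), E=∅, K=[subR]>
2. <C=(-2 + 6), E=∅, K=[if0 :: subR]>
3. <C=-2, E=∅, K=[addR :: if0 :: subR]>
4. <C=6, E=∅, K=[addL(-2) :: if0 :: subR]>
5. <C=(-1 - -2), E=∅, K=[subR]>
6. <C=-1, E=∅, K=[subR :: subR]>
7. <C=-2, E=∅, K=[subL(-1) :: subR]>
8. <C=((λz. -2) (4 + 0)), E=∅, K=[subL(1)]>
9. <C=(λz. -2), E=∅, K=[arg :: subL(1)]>
10. <C=(4 + 0), E=∅, K=[fun :: subL(1)]>
11. <C=4, E=∅, K=[addR :: fun :: subL(1)]>
12. <C=0, E=∅, K=[addL(4) :: fun :: subL(1)]>
13. <C=-2, E={z↦4}, K=[subL(1)]>
→ final value 3

Answer: 3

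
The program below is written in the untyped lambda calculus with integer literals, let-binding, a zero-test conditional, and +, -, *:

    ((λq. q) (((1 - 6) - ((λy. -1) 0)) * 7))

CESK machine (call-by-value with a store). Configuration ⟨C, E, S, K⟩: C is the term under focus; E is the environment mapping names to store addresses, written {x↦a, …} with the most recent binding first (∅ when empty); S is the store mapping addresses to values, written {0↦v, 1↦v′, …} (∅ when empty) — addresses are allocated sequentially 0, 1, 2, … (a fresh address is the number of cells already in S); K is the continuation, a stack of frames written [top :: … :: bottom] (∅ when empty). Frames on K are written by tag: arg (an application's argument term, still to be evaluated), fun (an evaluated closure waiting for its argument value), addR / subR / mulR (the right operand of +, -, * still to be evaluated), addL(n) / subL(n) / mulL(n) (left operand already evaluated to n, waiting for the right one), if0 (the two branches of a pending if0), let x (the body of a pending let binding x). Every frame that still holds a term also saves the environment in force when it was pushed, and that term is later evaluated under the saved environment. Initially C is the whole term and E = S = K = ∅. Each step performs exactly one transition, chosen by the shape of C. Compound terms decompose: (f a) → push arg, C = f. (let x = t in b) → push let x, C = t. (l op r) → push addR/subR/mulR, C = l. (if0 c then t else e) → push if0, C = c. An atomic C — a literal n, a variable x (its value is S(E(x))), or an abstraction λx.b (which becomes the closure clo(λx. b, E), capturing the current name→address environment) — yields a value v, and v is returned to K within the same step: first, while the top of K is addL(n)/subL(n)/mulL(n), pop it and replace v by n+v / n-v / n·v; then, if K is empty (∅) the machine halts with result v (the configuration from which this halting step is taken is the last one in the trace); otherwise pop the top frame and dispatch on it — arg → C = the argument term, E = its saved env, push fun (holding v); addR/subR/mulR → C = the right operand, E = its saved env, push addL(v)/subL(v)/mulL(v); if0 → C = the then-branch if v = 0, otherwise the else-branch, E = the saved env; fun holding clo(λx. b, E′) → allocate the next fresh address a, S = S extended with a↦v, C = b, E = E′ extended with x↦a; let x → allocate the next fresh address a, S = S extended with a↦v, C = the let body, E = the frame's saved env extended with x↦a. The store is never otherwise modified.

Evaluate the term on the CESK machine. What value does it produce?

Answer: -28

Execution trace:
0. <C=((λq. q) (((1 - 6) - ((λy. -1) 0)) * 7)), E=∅, S=∅, K=∅>
1. <C=(λq. q), E=∅, S=∅, K=[arg]>
2. <C=(((1 - 6) - ((λy. -1) 0)) * 7), E=∅, S=∅, K=[fun]>
3. <C=((1 - 6) - ((λy. -1) 0)), E=∅, S=∅, K=[mulR :: fun]>
4. <C=(1 - 6), E=∅, S=∅, K=[subR :: mulR :: fun]>
5. <C=1, E=∅, S=∅, K=[subR :: subR :: mulR :: fun]>
6. <C=6, E=∅, S=∅, K=[subL(1) :: subR :: mulR :: fun]>
7. <C=((λy. -1) 0), E=∅, S=∅, K=[subL(-5) :: mulR :: fun]>
8. <C=(λy. -1), E=∅, S=∅, K=[arg :: subL(-5) :: mulR :: fun]>
9. <C=0, E=∅, S=∅, K=[fun :: subL(-5) :: mulR :: fun]>
10. <C=-1, E={y↦0}, S={0↦0}, K=[subL(-5) :: mulR :: fun]>
11. <C=7, E=∅, S={0↦0}, K=[mulL(-4) :: fun]>
12. <C=q, E={q↦1}, S={0↦0, 1↦-28}, K=∅>
→ final value -28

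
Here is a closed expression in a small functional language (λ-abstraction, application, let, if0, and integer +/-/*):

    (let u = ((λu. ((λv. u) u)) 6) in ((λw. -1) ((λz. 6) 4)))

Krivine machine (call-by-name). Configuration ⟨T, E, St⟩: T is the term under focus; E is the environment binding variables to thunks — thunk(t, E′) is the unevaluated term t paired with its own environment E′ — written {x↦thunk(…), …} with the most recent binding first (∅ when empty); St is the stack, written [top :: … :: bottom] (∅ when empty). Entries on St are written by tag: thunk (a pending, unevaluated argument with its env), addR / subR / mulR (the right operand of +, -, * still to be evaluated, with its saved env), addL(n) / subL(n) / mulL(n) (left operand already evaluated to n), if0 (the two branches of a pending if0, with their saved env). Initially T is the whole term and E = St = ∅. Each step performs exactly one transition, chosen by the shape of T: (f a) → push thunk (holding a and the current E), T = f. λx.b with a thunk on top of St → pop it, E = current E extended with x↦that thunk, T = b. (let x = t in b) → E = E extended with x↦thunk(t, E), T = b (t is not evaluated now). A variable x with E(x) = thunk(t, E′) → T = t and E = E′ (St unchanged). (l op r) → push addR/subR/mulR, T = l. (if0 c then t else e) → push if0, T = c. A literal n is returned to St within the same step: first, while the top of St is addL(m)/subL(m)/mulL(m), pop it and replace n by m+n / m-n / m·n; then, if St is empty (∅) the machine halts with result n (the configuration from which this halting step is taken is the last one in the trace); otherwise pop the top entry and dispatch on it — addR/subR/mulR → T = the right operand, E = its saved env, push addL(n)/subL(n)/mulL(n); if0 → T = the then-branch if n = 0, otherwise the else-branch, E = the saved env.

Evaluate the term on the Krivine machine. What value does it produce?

t=0: <T=(let u = ((λu. ((λv. u) u)) 6) in ((λw. -1) ((λz. 6) 4))), E=∅, St=∅>
t=1: <T=((λw. -1) ((λz. 6) 4)), E={u↦thunk(((λu. ((λv. u) u)) 6), ∅)}, St=∅>
t=2: <T=(λw. -1), E={u↦thunk(((λu. ((λv. u) u)) 6), ∅)}, St=[thunk]>
t=3: <T=-1, E={w↦thunk(((λz. 6) 4), {u↦thunk(((λu. ((λv. u) u)) 6), ∅)}), u↦thunk(((λu. ((λv. u) u)) 6), ∅)}, St=∅>
→ final value -1

Answer: -1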